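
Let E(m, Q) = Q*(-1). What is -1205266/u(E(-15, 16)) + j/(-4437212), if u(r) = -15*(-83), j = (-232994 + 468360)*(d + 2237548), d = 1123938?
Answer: -247591628883503/1381082235 ≈ -1.7927e+5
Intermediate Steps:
E(m, Q) = -Q
j = 791179513876 (j = (-232994 + 468360)*(1123938 + 2237548) = 235366*3361486 = 791179513876)
u(r) = 1245
-1205266/u(E(-15, 16)) + j/(-4437212) = -1205266/1245 + 791179513876/(-4437212) = -1205266*1/1245 + 791179513876*(-1/4437212) = -1205266/1245 - 197794878469/1109303 = -247591628883503/1381082235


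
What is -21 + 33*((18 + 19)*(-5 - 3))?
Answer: -9789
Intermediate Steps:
-21 + 33*((18 + 19)*(-5 - 3)) = -21 + 33*(37*(-8)) = -21 + 33*(-296) = -21 - 9768 = -9789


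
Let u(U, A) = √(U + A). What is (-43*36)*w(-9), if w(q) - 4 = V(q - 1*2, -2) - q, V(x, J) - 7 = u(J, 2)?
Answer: -30960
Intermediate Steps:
u(U, A) = √(A + U)
V(x, J) = 7 + √(2 + J)
w(q) = 11 - q (w(q) = 4 + ((7 + √(2 - 2)) - q) = 4 + ((7 + √0) - q) = 4 + ((7 + 0) - q) = 4 + (7 - q) = 11 - q)
(-43*36)*w(-9) = (-43*36)*(11 - 1*(-9)) = -1548*(11 + 9) = -1548*20 = -30960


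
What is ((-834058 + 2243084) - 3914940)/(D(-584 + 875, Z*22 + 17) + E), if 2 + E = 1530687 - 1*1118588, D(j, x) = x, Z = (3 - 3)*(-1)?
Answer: -1252957/206057 ≈ -6.0806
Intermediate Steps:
Z = 0 (Z = 0*(-1) = 0)
E = 412097 (E = -2 + (1530687 - 1*1118588) = -2 + (1530687 - 1118588) = -2 + 412099 = 412097)
((-834058 + 2243084) - 3914940)/(D(-584 + 875, Z*22 + 17) + E) = ((-834058 + 2243084) - 3914940)/((0*22 + 17) + 412097) = (1409026 - 3914940)/((0 + 17) + 412097) = -2505914/(17 + 412097) = -2505914/412114 = -2505914*1/412114 = -1252957/206057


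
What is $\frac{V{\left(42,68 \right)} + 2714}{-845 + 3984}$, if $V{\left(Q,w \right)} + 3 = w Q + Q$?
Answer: $\frac{5609}{3139} \approx 1.7869$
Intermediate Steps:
$V{\left(Q,w \right)} = -3 + Q + Q w$ ($V{\left(Q,w \right)} = -3 + \left(w Q + Q\right) = -3 + \left(Q w + Q\right) = -3 + \left(Q + Q w\right) = -3 + Q + Q w$)
$\frac{V{\left(42,68 \right)} + 2714}{-845 + 3984} = \frac{\left(-3 + 42 + 42 \cdot 68\right) + 2714}{-845 + 3984} = \frac{\left(-3 + 42 + 2856\right) + 2714}{3139} = \left(2895 + 2714\right) \frac{1}{3139} = 5609 \cdot \frac{1}{3139} = \frac{5609}{3139}$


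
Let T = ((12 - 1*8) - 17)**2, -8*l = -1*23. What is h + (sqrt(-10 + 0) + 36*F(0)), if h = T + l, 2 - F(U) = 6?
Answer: 223/8 + I*sqrt(10) ≈ 27.875 + 3.1623*I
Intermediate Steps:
F(U) = -4 (F(U) = 2 - 1*6 = 2 - 6 = -4)
l = 23/8 (l = -(-1)*23/8 = -1/8*(-23) = 23/8 ≈ 2.8750)
T = 169 (T = ((12 - 8) - 17)**2 = (4 - 17)**2 = (-13)**2 = 169)
h = 1375/8 (h = 169 + 23/8 = 1375/8 ≈ 171.88)
h + (sqrt(-10 + 0) + 36*F(0)) = 1375/8 + (sqrt(-10 + 0) + 36*(-4)) = 1375/8 + (sqrt(-10) - 144) = 1375/8 + (I*sqrt(10) - 144) = 1375/8 + (-144 + I*sqrt(10)) = 223/8 + I*sqrt(10)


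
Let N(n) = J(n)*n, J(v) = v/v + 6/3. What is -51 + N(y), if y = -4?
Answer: -63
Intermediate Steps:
J(v) = 3 (J(v) = 1 + 6*(⅓) = 1 + 2 = 3)
N(n) = 3*n
-51 + N(y) = -51 + 3*(-4) = -51 - 12 = -63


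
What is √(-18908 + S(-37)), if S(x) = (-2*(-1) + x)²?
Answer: I*√17683 ≈ 132.98*I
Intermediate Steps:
S(x) = (2 + x)²
√(-18908 + S(-37)) = √(-18908 + (2 - 37)²) = √(-18908 + (-35)²) = √(-18908 + 1225) = √(-17683) = I*√17683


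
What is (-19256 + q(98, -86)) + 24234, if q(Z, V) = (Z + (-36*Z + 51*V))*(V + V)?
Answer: 1349330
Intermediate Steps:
q(Z, V) = 2*V*(-35*Z + 51*V) (q(Z, V) = (-35*Z + 51*V)*(2*V) = 2*V*(-35*Z + 51*V))
(-19256 + q(98, -86)) + 24234 = (-19256 + 2*(-86)*(-35*98 + 51*(-86))) + 24234 = (-19256 + 2*(-86)*(-3430 - 4386)) + 24234 = (-19256 + 2*(-86)*(-7816)) + 24234 = (-19256 + 1344352) + 24234 = 1325096 + 24234 = 1349330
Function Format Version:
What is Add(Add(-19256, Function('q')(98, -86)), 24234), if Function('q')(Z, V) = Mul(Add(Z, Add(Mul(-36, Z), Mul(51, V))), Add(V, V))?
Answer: 1349330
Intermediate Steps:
Function('q')(Z, V) = Mul(2, V, Add(Mul(-35, Z), Mul(51, V))) (Function('q')(Z, V) = Mul(Add(Mul(-35, Z), Mul(51, V)), Mul(2, V)) = Mul(2, V, Add(Mul(-35, Z), Mul(51, V))))
Add(Add(-19256, Function('q')(98, -86)), 24234) = Add(Add(-19256, Mul(2, -86, Add(Mul(-35, 98), Mul(51, -86)))), 24234) = Add(Add(-19256, Mul(2, -86, Add(-3430, -4386))), 24234) = Add(Add(-19256, Mul(2, -86, -7816)), 24234) = Add(Add(-19256, 1344352), 24234) = Add(1325096, 24234) = 1349330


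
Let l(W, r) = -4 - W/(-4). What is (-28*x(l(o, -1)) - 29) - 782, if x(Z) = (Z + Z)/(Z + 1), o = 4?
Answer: -895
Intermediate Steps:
l(W, r) = -4 + W/4 (l(W, r) = -4 - W*(-1)/4 = -4 - (-1)*W/4 = -4 + W/4)
x(Z) = 2*Z/(1 + Z) (x(Z) = (2*Z)/(1 + Z) = 2*Z/(1 + Z))
(-28*x(l(o, -1)) - 29) - 782 = (-56*(-4 + (¼)*4)/(1 + (-4 + (¼)*4)) - 29) - 782 = (-56*(-4 + 1)/(1 + (-4 + 1)) - 29) - 782 = (-56*(-3)/(1 - 3) - 29) - 782 = (-56*(-3)/(-2) - 29) - 782 = (-56*(-3)*(-1)/2 - 29) - 782 = (-28*3 - 29) - 782 = (-84 - 29) - 782 = -113 - 782 = -895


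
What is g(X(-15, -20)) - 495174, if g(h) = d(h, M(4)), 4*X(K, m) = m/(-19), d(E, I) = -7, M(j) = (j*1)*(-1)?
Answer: -495181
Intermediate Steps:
M(j) = -j (M(j) = j*(-1) = -j)
X(K, m) = -m/76 (X(K, m) = (m/(-19))/4 = (m*(-1/19))/4 = (-m/19)/4 = -m/76)
g(h) = -7
g(X(-15, -20)) - 495174 = -7 - 495174 = -495181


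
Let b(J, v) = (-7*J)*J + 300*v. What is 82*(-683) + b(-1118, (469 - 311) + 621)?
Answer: -8571774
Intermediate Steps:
b(J, v) = -7*J² + 300*v
82*(-683) + b(-1118, (469 - 311) + 621) = 82*(-683) + (-7*(-1118)² + 300*((469 - 311) + 621)) = -56006 + (-7*1249924 + 300*(158 + 621)) = -56006 + (-8749468 + 300*779) = -56006 + (-8749468 + 233700) = -56006 - 8515768 = -8571774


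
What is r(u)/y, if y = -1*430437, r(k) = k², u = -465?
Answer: -72075/143479 ≈ -0.50234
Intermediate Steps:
y = -430437
r(u)/y = (-465)²/(-430437) = 216225*(-1/430437) = -72075/143479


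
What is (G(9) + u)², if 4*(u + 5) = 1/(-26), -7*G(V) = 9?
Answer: 21003889/529984 ≈ 39.631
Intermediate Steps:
G(V) = -9/7 (G(V) = -⅐*9 = -9/7)
u = -521/104 (u = -5 + (¼)/(-26) = -5 + (¼)*(-1/26) = -5 - 1/104 = -521/104 ≈ -5.0096)
(G(9) + u)² = (-9/7 - 521/104)² = (-4583/728)² = 21003889/529984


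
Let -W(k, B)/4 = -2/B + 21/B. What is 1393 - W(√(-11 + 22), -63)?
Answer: 87683/63 ≈ 1391.8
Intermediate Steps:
W(k, B) = -76/B (W(k, B) = -4*(-2/B + 21/B) = -76/B)
1393 - W(√(-11 + 22), -63) = 1393 - (-76)/(-63) = 1393 - (-76)*(-1)/63 = 1393 - 1*76/63 = 1393 - 76/63 = 87683/63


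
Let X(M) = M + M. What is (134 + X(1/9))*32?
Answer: 38656/9 ≈ 4295.1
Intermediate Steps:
X(M) = 2*M
(134 + X(1/9))*32 = (134 + 2/9)*32 = (1208/9)*32 = 38656/9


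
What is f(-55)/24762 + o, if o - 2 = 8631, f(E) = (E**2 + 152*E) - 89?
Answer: 35627487/4127 ≈ 8632.8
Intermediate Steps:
f(E) = -89 + E**2 + 152*E
o = 8633 (o = 2 + 8631 = 8633)
f(-55)/24762 + o = (-89 + (-55)**2 + 152*(-55))/24762 + 8633 = (-89 + 3025 - 8360)*(1/24762) + 8633 = -5424*1/24762 + 8633 = -904/4127 + 8633 = 35627487/4127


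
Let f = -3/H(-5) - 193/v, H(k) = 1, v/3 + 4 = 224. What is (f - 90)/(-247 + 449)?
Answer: -61573/133320 ≈ -0.46184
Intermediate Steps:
v = 660 (v = -12 + 3*224 = -12 + 672 = 660)
f = -2173/660 (f = -3/1 - 193/660 = -3*1 - 193*1/660 = -3 - 193/660 = -2173/660 ≈ -3.2924)
(f - 90)/(-247 + 449) = (-2173/660 - 90)/(-247 + 449) = -61573/660/202 = -61573/660*1/202 = -61573/133320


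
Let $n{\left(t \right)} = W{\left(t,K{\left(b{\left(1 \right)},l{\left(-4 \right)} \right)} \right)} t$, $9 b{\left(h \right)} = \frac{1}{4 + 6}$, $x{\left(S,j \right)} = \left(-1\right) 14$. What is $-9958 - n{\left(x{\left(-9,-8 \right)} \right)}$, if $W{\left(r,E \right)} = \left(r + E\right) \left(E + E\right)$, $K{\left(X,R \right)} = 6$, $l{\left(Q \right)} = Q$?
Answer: $-11302$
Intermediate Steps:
$x{\left(S,j \right)} = -14$
$b{\left(h \right)} = \frac{1}{90}$ ($b{\left(h \right)} = \frac{1}{9 \left(4 + 6\right)} = \frac{1}{9 \cdot 10} = \frac{1}{9} \cdot \frac{1}{10} = \frac{1}{90}$)
$W{\left(r,E \right)} = 2 E \left(E + r\right)$ ($W{\left(r,E \right)} = \left(E + r\right) 2 E = 2 E \left(E + r\right)$)
$n{\left(t \right)} = t \left(72 + 12 t\right)$ ($n{\left(t \right)} = 2 \cdot 6 \left(6 + t\right) t = \left(72 + 12 t\right) t = t \left(72 + 12 t\right)$)
$-9958 - n{\left(x{\left(-9,-8 \right)} \right)} = -9958 - 12 \left(-14\right) \left(6 - 14\right) = -9958 - 12 \left(-14\right) \left(-8\right) = -9958 - 1344 = -11302$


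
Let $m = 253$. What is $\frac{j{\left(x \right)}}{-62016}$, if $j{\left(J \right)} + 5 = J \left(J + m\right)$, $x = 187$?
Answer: $- \frac{27425}{20672} \approx -1.3267$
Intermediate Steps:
$j{\left(J \right)} = -5 + J \left(253 + J\right)$ ($j{\left(J \right)} = -5 + J \left(J + 253\right) = -5 + J \left(253 + J\right)$)
$\frac{j{\left(x \right)}}{-62016} = \frac{-5 + 187^{2} + 253 \cdot 187}{-62016} = \left(-5 + 34969 + 47311\right) \left(- \frac{1}{62016}\right) = 82275 \left(- \frac{1}{62016}\right) = - \frac{27425}{20672}$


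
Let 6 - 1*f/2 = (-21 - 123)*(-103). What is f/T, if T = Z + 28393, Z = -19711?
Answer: -4942/1447 ≈ -3.4153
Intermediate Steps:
T = 8682 (T = -19711 + 28393 = 8682)
f = -29652 (f = 12 - 2*(-21 - 123)*(-103) = 12 - (-288)*(-103) = 12 - 2*14832 = 12 - 29664 = -29652)
f/T = -29652/8682 = -29652*1/8682 = -4942/1447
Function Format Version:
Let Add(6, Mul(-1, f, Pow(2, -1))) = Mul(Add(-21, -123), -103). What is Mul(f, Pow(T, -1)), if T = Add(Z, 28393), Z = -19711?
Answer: Rational(-4942, 1447) ≈ -3.4153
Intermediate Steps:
T = 8682 (T = Add(-19711, 28393) = 8682)
f = -29652 (f = Add(12, Mul(-2, Mul(Add(-21, -123), -103))) = Add(12, Mul(-2, Mul(-144, -103))) = Add(12, Mul(-2, 14832)) = Add(12, -29664) = -29652)
Mul(f, Pow(T, -1)) = Mul(-29652, Pow(8682, -1)) = Mul(-29652, Rational(1, 8682)) = Rational(-4942, 1447)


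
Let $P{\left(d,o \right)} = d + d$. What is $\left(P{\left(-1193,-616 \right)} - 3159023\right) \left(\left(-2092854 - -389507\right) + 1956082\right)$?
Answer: $-798998703615$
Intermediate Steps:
$P{\left(d,o \right)} = 2 d$
$\left(P{\left(-1193,-616 \right)} - 3159023\right) \left(\left(-2092854 - -389507\right) + 1956082\right) = \left(2 \left(-1193\right) - 3159023\right) \left(\left(-2092854 - -389507\right) + 1956082\right) = \left(-2386 - 3159023\right) \left(\left(-2092854 + 389507\right) + 1956082\right) = - 3161409 \left(-1703347 + 1956082\right) = \left(-3161409\right) 252735 = -798998703615$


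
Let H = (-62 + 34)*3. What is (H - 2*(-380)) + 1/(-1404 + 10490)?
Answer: 6142137/9086 ≈ 676.00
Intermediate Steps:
H = -84 (H = -28*3 = -84)
(H - 2*(-380)) + 1/(-1404 + 10490) = (-84 - 2*(-380)) + 1/(-1404 + 10490) = (-84 + 760) + 1/9086 = 676 + 1/9086 = 6142137/9086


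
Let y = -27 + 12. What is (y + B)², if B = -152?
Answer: 27889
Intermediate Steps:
y = -15
(y + B)² = (-15 - 152)² = (-167)² = 27889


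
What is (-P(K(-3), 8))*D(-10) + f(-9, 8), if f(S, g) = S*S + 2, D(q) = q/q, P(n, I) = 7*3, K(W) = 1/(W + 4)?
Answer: 62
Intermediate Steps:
K(W) = 1/(4 + W)
P(n, I) = 21
D(q) = 1
f(S, g) = 2 + S² (f(S, g) = S² + 2 = 2 + S²)
(-P(K(-3), 8))*D(-10) + f(-9, 8) = -1*21*1 + (2 + (-9)²) = -21*1 + (2 + 81) = -21 + 83 = 62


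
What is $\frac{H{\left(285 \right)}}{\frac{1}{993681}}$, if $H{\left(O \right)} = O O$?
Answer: $80711739225$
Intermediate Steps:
$H{\left(O \right)} = O^{2}$
$\frac{H{\left(285 \right)}}{\frac{1}{993681}} = \frac{285^{2}}{\frac{1}{993681}} = 81225 \frac{1}{\frac{1}{993681}} = 81225 \cdot 993681 = 80711739225$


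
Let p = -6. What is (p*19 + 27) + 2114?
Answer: 2027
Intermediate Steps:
(p*19 + 27) + 2114 = (-6*19 + 27) + 2114 = (-114 + 27) + 2114 = -87 + 2114 = 2027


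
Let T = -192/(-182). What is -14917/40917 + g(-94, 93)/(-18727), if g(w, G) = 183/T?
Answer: -150268055/401968608 ≈ -0.37383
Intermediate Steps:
T = 96/91 (T = -192*(-1/182) = 96/91 ≈ 1.0549)
g(w, G) = 5551/32 (g(w, G) = 183/(96/91) = 183*(91/96) = 5551/32)
-14917/40917 + g(-94, 93)/(-18727) = -14917/40917 + (5551/32)/(-18727) = -14917*1/40917 + (5551/32)*(-1/18727) = -14917/40917 - 91/9824 = -150268055/401968608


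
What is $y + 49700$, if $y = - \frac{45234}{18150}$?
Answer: $\frac{150334961}{3025} \approx 49698.0$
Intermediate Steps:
$y = - \frac{7539}{3025}$ ($y = \left(-45234\right) \frac{1}{18150} = - \frac{7539}{3025} \approx -2.4922$)
$y + 49700 = - \frac{7539}{3025} + 49700 = \frac{150334961}{3025}$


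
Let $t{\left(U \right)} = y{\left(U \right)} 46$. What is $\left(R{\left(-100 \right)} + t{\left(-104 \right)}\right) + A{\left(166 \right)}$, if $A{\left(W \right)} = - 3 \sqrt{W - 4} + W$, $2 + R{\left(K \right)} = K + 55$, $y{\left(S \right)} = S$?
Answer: $-4665 - 27 \sqrt{2} \approx -4703.2$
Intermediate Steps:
$t{\left(U \right)} = 46 U$ ($t{\left(U \right)} = U 46 = 46 U$)
$R{\left(K \right)} = 53 + K$ ($R{\left(K \right)} = -2 + \left(K + 55\right) = -2 + \left(55 + K\right) = 53 + K$)
$A{\left(W \right)} = W - 3 \sqrt{-4 + W}$ ($A{\left(W \right)} = - 3 \sqrt{-4 + W} + W = W - 3 \sqrt{-4 + W}$)
$\left(R{\left(-100 \right)} + t{\left(-104 \right)}\right) + A{\left(166 \right)} = \left(\left(53 - 100\right) + 46 \left(-104\right)\right) + \left(166 - 3 \sqrt{-4 + 166}\right) = \left(-47 - 4784\right) + \left(166 - 3 \sqrt{162}\right) = -4831 + \left(166 - 3 \cdot 9 \sqrt{2}\right) = -4831 + \left(166 - 27 \sqrt{2}\right) = -4665 - 27 \sqrt{2}$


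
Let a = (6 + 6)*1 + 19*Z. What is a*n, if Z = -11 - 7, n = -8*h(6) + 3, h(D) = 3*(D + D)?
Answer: 94050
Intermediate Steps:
h(D) = 6*D (h(D) = 3*(2*D) = 6*D)
n = -285 (n = -48*6 + 3 = -8*36 + 3 = -288 + 3 = -285)
Z = -18
a = -330 (a = (6 + 6)*1 + 19*(-18) = 12*1 - 342 = 12 - 342 = -330)
a*n = -330*(-285) = 94050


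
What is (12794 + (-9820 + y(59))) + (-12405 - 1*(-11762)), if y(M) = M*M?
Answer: 5812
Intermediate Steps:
y(M) = M²
(12794 + (-9820 + y(59))) + (-12405 - 1*(-11762)) = (12794 + (-9820 + 59²)) + (-12405 - 1*(-11762)) = (12794 + (-9820 + 3481)) + (-12405 + 11762) = (12794 - 6339) - 643 = 6455 - 643 = 5812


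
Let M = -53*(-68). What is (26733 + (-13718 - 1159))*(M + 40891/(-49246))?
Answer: 1051874356104/24623 ≈ 4.2719e+7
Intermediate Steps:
M = 3604
(26733 + (-13718 - 1159))*(M + 40891/(-49246)) = (26733 + (-13718 - 1159))*(3604 + 40891/(-49246)) = (26733 - 14877)*(3604 + 40891*(-1/49246)) = 11856*(3604 - 40891/49246) = 11856*(177441693/49246) = 1051874356104/24623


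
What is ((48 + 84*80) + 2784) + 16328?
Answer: 25880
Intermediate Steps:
((48 + 84*80) + 2784) + 16328 = ((48 + 6720) + 2784) + 16328 = (6768 + 2784) + 16328 = 9552 + 16328 = 25880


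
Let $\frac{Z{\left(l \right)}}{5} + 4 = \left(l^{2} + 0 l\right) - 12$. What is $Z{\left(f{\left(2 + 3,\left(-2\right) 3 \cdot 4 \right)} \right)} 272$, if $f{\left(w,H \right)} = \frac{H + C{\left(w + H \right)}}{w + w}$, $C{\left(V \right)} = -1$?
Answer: $-13260$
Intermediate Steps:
$f{\left(w,H \right)} = \frac{-1 + H}{2 w}$ ($f{\left(w,H \right)} = \frac{H - 1}{w + w} = \frac{-1 + H}{2 w}$)
$Z{\left(l \right)} = -80 + 5 l^{2}$ ($Z{\left(l \right)} = -20 + 5 \left(\left(l^{2} + 0 l\right) - 12\right) = -20 + 5 \left(\left(l^{2} + 0\right) - 12\right) = -20 + 5 \left(l^{2} - 12\right) = -20 + 5 \left(-12 + l^{2}\right) = -20 + \left(-60 + 5 l^{2}\right) = -80 + 5 l^{2}$)
$Z{\left(f{\left(2 + 3,\left(-2\right) 3 \cdot 4 \right)} \right)} 272 = \left(-80 + 5 \left(\frac{-1 + \left(-2\right) 3 \cdot 4}{2 \left(2 + 3\right)}\right)^{2}\right) 272 = \left(-80 + 5 \left(\frac{-1 - 24}{2 \cdot 5}\right)^{2}\right) 272 = \left(-80 + 5 \left(\frac{1}{2} \cdot \frac{1}{5} \left(-1 - 24\right)\right)^{2}\right) 272 = \left(-80 + 5 \left(\frac{1}{2} \cdot \frac{1}{5} \left(-25\right)\right)^{2}\right) 272 = \left(-80 + 5 \left(- \frac{5}{2}\right)^{2}\right) 272 = \left(-80 + 5 \cdot \frac{25}{4}\right) 272 = \left(-80 + \frac{125}{4}\right) 272 = \left(- \frac{195}{4}\right) 272 = -13260$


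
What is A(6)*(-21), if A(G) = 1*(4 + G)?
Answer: -210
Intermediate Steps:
A(G) = 4 + G
A(6)*(-21) = (4 + 6)*(-21) = 10*(-21) = -210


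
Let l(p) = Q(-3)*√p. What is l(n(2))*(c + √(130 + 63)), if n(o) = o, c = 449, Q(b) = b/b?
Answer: √2*(449 + √193) ≈ 654.63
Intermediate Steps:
Q(b) = 1
l(p) = √p (l(p) = 1*√p = √p)
l(n(2))*(c + √(130 + 63)) = √2*(449 + √(130 + 63)) = √2*(449 + √193)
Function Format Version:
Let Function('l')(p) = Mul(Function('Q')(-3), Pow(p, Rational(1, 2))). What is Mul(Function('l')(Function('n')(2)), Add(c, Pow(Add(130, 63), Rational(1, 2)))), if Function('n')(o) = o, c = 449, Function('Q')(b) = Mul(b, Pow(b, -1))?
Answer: Mul(Pow(2, Rational(1, 2)), Add(449, Pow(193, Rational(1, 2)))) ≈ 654.63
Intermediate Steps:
Function('Q')(b) = 1
Function('l')(p) = Pow(p, Rational(1, 2)) (Function('l')(p) = Mul(1, Pow(p, Rational(1, 2))) = Pow(p, Rational(1, 2)))
Mul(Function('l')(Function('n')(2)), Add(c, Pow(Add(130, 63), Rational(1, 2)))) = Mul(Pow(2, Rational(1, 2)), Add(449, Pow(Add(130, 63), Rational(1, 2)))) = Mul(Pow(2, Rational(1, 2)), Add(449, Pow(193, Rational(1, 2))))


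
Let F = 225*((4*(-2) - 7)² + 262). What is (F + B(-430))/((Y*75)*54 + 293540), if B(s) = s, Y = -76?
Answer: -21829/2852 ≈ -7.6539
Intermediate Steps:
F = 109575 (F = 225*((-8 - 7)² + 262) = 225*((-15)² + 262) = 225*(225 + 262) = 225*487 = 109575)
(F + B(-430))/((Y*75)*54 + 293540) = (109575 - 430)/(-76*75*54 + 293540) = 109145/(-5700*54 + 293540) = 109145/(-307800 + 293540) = 109145/(-14260) = 109145*(-1/14260) = -21829/2852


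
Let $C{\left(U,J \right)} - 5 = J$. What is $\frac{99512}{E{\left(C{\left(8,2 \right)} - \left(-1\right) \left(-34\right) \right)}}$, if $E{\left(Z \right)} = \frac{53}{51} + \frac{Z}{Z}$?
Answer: $\frac{634389}{13} \approx 48799.0$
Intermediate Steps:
$C{\left(U,J \right)} = 5 + J$
$E{\left(Z \right)} = \frac{104}{51}$ ($E{\left(Z \right)} = 53 \cdot \frac{1}{51} + 1 = \frac{53}{51} + 1 = \frac{104}{51}$)
$\frac{99512}{E{\left(C{\left(8,2 \right)} - \left(-1\right) \left(-34\right) \right)}} = \frac{99512}{\frac{104}{51}} = 99512 \cdot \frac{51}{104} = \frac{634389}{13}$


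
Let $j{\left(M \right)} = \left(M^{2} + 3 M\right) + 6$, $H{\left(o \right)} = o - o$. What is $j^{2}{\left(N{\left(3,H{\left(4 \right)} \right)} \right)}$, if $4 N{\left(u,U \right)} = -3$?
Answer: $\frac{4761}{256} \approx 18.598$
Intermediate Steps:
$H{\left(o \right)} = 0$
$N{\left(u,U \right)} = - \frac{3}{4}$ ($N{\left(u,U \right)} = \frac{1}{4} \left(-3\right) = - \frac{3}{4}$)
$j{\left(M \right)} = 6 + M^{2} + 3 M$
$j^{2}{\left(N{\left(3,H{\left(4 \right)} \right)} \right)} = \left(6 + \left(- \frac{3}{4}\right)^{2} + 3 \left(- \frac{3}{4}\right)\right)^{2} = \left(6 + \frac{9}{16} - \frac{9}{4}\right)^{2} = \left(\frac{69}{16}\right)^{2} = \frac{4761}{256}$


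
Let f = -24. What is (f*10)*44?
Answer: -10560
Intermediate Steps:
(f*10)*44 = -24*10*44 = -240*44 = -10560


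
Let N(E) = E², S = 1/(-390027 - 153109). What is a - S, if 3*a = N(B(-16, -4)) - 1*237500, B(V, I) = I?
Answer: -128986109821/1629408 ≈ -79161.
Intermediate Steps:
S = -1/543136 (S = 1/(-543136) = -1/543136 ≈ -1.8412e-6)
a = -237484/3 (a = ((-4)² - 1*237500)/3 = (16 - 237500)/3 = (⅓)*(-237484) = -237484/3 ≈ -79161.)
a - S = -237484/3 - 1*(-1/543136) = -237484/3 + 1/543136 = -128986109821/1629408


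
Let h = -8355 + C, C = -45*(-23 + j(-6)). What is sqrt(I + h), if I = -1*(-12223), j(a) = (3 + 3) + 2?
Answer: sqrt(4543) ≈ 67.402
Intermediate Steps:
j(a) = 8 (j(a) = 6 + 2 = 8)
I = 12223
C = 675 (C = -45*(-23 + 8) = -45*(-15) = 675)
h = -7680 (h = -8355 + 675 = -7680)
sqrt(I + h) = sqrt(12223 - 7680) = sqrt(4543)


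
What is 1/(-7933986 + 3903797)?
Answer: -1/4030189 ≈ -2.4813e-7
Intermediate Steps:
1/(-7933986 + 3903797) = 1/(-4030189) = -1/4030189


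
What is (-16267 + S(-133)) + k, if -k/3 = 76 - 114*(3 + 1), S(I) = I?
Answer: -15260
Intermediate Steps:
k = 1140 (k = -3*(76 - 114*(3 + 1)) = -3*(76 - 114*4) = -3*(76 - 57*8) = -3*(76 - 456) = -3*(-380) = 1140)
(-16267 + S(-133)) + k = (-16267 - 133) + 1140 = -16400 + 1140 = -15260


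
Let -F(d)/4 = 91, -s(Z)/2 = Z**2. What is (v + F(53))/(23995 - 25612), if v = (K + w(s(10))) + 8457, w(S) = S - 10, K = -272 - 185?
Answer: -7426/1617 ≈ -4.5925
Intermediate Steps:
s(Z) = -2*Z**2
K = -457
w(S) = -10 + S
F(d) = -364 (F(d) = -4*91 = -364)
v = 7790 (v = (-457 + (-10 - 2*10**2)) + 8457 = (-457 + (-10 - 2*100)) + 8457 = (-457 + (-10 - 200)) + 8457 = (-457 - 210) + 8457 = -667 + 8457 = 7790)
(v + F(53))/(23995 - 25612) = (7790 - 364)/(23995 - 25612) = 7426/(-1617) = 7426*(-1/1617) = -7426/1617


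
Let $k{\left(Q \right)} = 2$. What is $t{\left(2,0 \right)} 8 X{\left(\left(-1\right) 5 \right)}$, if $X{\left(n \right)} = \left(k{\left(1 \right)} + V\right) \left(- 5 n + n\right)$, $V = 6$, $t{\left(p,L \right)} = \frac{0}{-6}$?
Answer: $0$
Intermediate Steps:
$t{\left(p,L \right)} = 0$ ($t{\left(p,L \right)} = 0 \left(- \frac{1}{6}\right) = 0$)
$X{\left(n \right)} = - 32 n$ ($X{\left(n \right)} = \left(2 + 6\right) \left(- 5 n + n\right) = 8 \left(- 4 n\right) = - 32 n$)
$t{\left(2,0 \right)} 8 X{\left(\left(-1\right) 5 \right)} = 0 \cdot 8 \left(- 32 \left(\left(-1\right) 5\right)\right) = 0 \left(\left(-32\right) \left(-5\right)\right) = 0 \cdot 160 = 0$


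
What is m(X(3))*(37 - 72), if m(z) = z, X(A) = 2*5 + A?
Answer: -455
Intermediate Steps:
X(A) = 10 + A
m(X(3))*(37 - 72) = (10 + 3)*(37 - 72) = 13*(-35) = -455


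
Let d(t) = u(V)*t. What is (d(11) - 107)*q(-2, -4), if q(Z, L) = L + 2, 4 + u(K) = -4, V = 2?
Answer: 390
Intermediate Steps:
u(K) = -8 (u(K) = -4 - 4 = -8)
d(t) = -8*t
q(Z, L) = 2 + L
(d(11) - 107)*q(-2, -4) = (-8*11 - 107)*(2 - 4) = (-88 - 107)*(-2) = -195*(-2) = 390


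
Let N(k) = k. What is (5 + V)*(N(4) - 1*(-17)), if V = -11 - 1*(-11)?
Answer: 105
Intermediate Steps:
V = 0 (V = -11 + 11 = 0)
(5 + V)*(N(4) - 1*(-17)) = (5 + 0)*(4 - 1*(-17)) = 5*(4 + 17) = 5*21 = 105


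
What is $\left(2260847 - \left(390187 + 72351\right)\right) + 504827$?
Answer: $2303136$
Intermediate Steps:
$\left(2260847 - \left(390187 + 72351\right)\right) + 504827 = \left(2260847 - 462538\right) + 504827 = 1798309 + 504827 = 2303136$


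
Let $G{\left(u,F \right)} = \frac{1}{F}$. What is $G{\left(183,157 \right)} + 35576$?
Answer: $\frac{5585433}{157} \approx 35576.0$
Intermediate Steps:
$G{\left(183,157 \right)} + 35576 = \frac{1}{157} + 35576 = \frac{5585433}{157}$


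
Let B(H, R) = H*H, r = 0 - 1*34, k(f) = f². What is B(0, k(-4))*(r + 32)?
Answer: 0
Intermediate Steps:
r = -34 (r = 0 - 34 = -34)
B(H, R) = H²
B(0, k(-4))*(r + 32) = 0²*(-34 + 32) = 0*(-2) = 0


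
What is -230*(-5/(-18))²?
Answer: -2875/162 ≈ -17.747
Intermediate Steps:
-230*(-5/(-18))² = -230*(-5*(-1/18))² = -230*(5/18)² = -230*25/324 = -2875/162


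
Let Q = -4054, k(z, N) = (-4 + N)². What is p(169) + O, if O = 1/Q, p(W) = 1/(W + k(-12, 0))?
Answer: 3869/749990 ≈ 0.0051587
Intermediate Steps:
p(W) = 1/(16 + W) (p(W) = 1/(W + (-4 + 0)²) = 1/(W + (-4)²) = 1/(W + 16) = 1/(16 + W))
O = -1/4054 (O = 1/(-4054) = -1/4054 ≈ -0.00024667)
p(169) + O = 1/(16 + 169) - 1/4054 = 1/185 - 1/4054 = 3869/749990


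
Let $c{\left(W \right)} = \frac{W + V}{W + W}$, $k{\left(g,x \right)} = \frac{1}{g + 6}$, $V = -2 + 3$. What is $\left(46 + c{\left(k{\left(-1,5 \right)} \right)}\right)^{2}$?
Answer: $2401$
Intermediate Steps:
$V = 1$
$k{\left(g,x \right)} = \frac{1}{6 + g}$
$c{\left(W \right)} = \frac{1 + W}{2 W}$ ($c{\left(W \right)} = \frac{W + 1}{W + W} = \frac{1 + W}{2 W}$)
$\left(46 + c{\left(k{\left(-1,5 \right)} \right)}\right)^{2} = \left(46 + \frac{1 + \frac{1}{6 - 1}}{2 \frac{1}{6 - 1}}\right)^{2} = \left(46 + \frac{1 + \frac{1}{5}}{2 \cdot \frac{1}{5}}\right)^{2} = \left(46 + \frac{\frac{1}{\frac{1}{5}} \left(1 + \frac{1}{5}\right)}{2}\right)^{2} = \left(46 + \frac{1}{2} \cdot 5 \cdot \frac{6}{5}\right)^{2} = \left(46 + 3\right)^{2} = 49^{2} = 2401$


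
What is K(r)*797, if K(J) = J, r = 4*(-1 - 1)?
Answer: -6376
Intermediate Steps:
r = -8 (r = 4*(-2) = -8)
K(r)*797 = -8*797 = -6376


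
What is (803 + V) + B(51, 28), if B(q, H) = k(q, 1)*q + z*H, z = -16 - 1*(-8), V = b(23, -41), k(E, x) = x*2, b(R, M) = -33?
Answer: 648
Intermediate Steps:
k(E, x) = 2*x
V = -33
z = -8 (z = -16 + 8 = -8)
B(q, H) = -8*H + 2*q (B(q, H) = (2*1)*q - 8*H = 2*q - 8*H = -8*H + 2*q)
(803 + V) + B(51, 28) = (803 - 33) + (-8*28 + 2*51) = 770 + (-224 + 102) = 770 - 122 = 648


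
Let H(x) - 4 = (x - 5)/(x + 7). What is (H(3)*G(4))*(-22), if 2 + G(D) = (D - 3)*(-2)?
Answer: 1672/5 ≈ 334.40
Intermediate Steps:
H(x) = 4 + (-5 + x)/(7 + x) (H(x) = 4 + (x - 5)/(x + 7) = 4 + (-5 + x)/(7 + x))
G(D) = 4 - 2*D (G(D) = -2 + (D - 3)*(-2) = -2 + (-3 + D)*(-2) = -2 + (6 - 2*D) = 4 - 2*D)
(H(3)*G(4))*(-22) = (((23 + 5*3)/(7 + 3))*(4 - 2*4))*(-22) = (((23 + 15)/10)*(4 - 8))*(-22) = (((1/10)*38)*(-4))*(-22) = ((19/5)*(-4))*(-22) = -76/5*(-22) = 1672/5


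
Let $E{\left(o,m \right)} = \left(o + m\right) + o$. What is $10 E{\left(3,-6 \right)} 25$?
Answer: $0$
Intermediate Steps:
$E{\left(o,m \right)} = m + 2 o$ ($E{\left(o,m \right)} = \left(m + o\right) + o = m + 2 o$)
$10 E{\left(3,-6 \right)} 25 = 10 \left(-6 + 2 \cdot 3\right) 25 = 10 \left(-6 + 6\right) 25 = 10 \cdot 0 \cdot 25 = 0 \cdot 25 = 0$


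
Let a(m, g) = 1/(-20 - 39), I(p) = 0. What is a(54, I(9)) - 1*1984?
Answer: -117057/59 ≈ -1984.0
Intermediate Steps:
a(m, g) = -1/59 (a(m, g) = 1/(-59) = -1/59)
a(54, I(9)) - 1*1984 = -1/59 - 1*1984 = -1/59 - 1984 = -117057/59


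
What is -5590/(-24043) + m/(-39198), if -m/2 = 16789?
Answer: 513216337/471218757 ≈ 1.0891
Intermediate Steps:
m = -33578 (m = -2*16789 = -33578)
-5590/(-24043) + m/(-39198) = -5590/(-24043) - 33578/(-39198) = -5590*(-1/24043) - 33578*(-1/39198) = 5590/24043 + 16789/19599 = 513216337/471218757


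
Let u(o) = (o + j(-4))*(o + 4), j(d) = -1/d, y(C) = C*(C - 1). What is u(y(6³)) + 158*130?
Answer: 2156891511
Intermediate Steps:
y(C) = C*(-1 + C)
u(o) = (4 + o)*(¼ + o) (u(o) = (o - 1/(-4))*(o + 4) = (o - 1*(-¼))*(4 + o) = (o + ¼)*(4 + o) = (¼ + o)*(4 + o) = (4 + o)*(¼ + o))
u(y(6³)) + 158*130 = (1 + (6³*(-1 + 6³))² + 17*(6³*(-1 + 6³))/4) + 158*130 = (1 + (216*(-1 + 216))² + 17*(216*(-1 + 216))/4) + 20540 = (1 + (216*215)² + 17*(216*215)/4) + 20540 = (1 + 46440² + (17/4)*46440) + 20540 = (1 + 2156673600 + 197370) + 20540 = 2156870971 + 20540 = 2156891511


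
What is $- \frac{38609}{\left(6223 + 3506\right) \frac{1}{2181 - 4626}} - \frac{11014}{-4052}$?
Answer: $\frac{63768653911}{6570318} \approx 9705.6$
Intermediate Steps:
$- \frac{38609}{\left(6223 + 3506\right) \frac{1}{2181 - 4626}} - \frac{11014}{-4052} = - \frac{38609}{9729 \frac{1}{-2445}} - - \frac{5507}{2026} = - \frac{38609}{9729 \left(- \frac{1}{2445}\right)} + \frac{5507}{2026} = - \frac{38609}{- \frac{3243}{815}} + \frac{5507}{2026} = \left(-38609\right) \left(- \frac{815}{3243}\right) + \frac{5507}{2026} = \frac{31466335}{3243} + \frac{5507}{2026} = \frac{63768653911}{6570318}$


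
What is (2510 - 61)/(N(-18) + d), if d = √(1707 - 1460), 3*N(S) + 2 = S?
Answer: 146940/1823 + 22041*√247/1823 ≈ 270.62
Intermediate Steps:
N(S) = -⅔ + S/3
d = √247 ≈ 15.716
(2510 - 61)/(N(-18) + d) = (2510 - 61)/((-⅔ + (⅓)*(-18)) + √247) = 2449/((-⅔ - 6) + √247) = 2449/(-20/3 + √247)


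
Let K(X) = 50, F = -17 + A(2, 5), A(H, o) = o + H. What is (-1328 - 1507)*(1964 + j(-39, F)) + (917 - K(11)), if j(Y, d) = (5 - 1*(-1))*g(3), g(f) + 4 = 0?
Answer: -5499033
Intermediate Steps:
g(f) = -4 (g(f) = -4 + 0 = -4)
A(H, o) = H + o
F = -10 (F = -17 + (2 + 5) = -17 + 7 = -10)
j(Y, d) = -24 (j(Y, d) = (5 - 1*(-1))*(-4) = (5 + 1)*(-4) = 6*(-4) = -24)
(-1328 - 1507)*(1964 + j(-39, F)) + (917 - K(11)) = (-1328 - 1507)*(1964 - 24) + (917 - 1*50) = -2835*1940 + (917 - 50) = -5499900 + 867 = -5499033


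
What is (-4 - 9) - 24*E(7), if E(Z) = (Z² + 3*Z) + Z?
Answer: -1861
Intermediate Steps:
E(Z) = Z² + 4*Z
(-4 - 9) - 24*E(7) = (-4 - 9) - 168*(4 + 7) = -13 - 168*11 = -13 - 24*77 = -13 - 1848 = -1861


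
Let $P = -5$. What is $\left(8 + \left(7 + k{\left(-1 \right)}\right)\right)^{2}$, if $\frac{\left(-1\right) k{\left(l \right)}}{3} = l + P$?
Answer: $1089$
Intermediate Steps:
$k{\left(l \right)} = 15 - 3 l$ ($k{\left(l \right)} = - 3 \left(l - 5\right) = - 3 \left(-5 + l\right) = 15 - 3 l$)
$\left(8 + \left(7 + k{\left(-1 \right)}\right)\right)^{2} = \left(8 + \left(7 + \left(15 - -3\right)\right)\right)^{2} = \left(8 + \left(7 + \left(15 + 3\right)\right)\right)^{2} = \left(8 + \left(7 + 18\right)\right)^{2} = \left(8 + 25\right)^{2} = 33^{2} = 1089$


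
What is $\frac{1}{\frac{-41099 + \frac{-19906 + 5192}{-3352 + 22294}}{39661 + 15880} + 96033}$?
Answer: $\frac{75146973}{7216533650111} \approx 1.0413 \cdot 10^{-5}$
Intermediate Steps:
$\frac{1}{\frac{-41099 + \frac{-19906 + 5192}{-3352 + 22294}}{39661 + 15880} + 96033} = \frac{1}{\frac{-41099 - \frac{14714}{18942}}{55541} + 96033} = \frac{1}{\left(-41099 - \frac{1051}{1353}\right) \frac{1}{55541} + 96033} = \frac{1}{\left(- \frac{55607998}{1353}\right) \frac{1}{55541} + 96033} = \frac{1}{- \frac{55607998}{75146973} + 96033} = \frac{1}{\frac{7216533650111}{75146973}} = \frac{75146973}{7216533650111}$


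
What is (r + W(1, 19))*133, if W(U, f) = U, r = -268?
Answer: -35511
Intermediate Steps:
(r + W(1, 19))*133 = (-268 + 1)*133 = -267*133 = -35511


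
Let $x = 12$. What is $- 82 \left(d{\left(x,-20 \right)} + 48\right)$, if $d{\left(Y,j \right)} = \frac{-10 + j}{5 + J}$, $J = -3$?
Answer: $-2706$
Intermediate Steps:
$d{\left(Y,j \right)} = -5 + \frac{j}{2}$ ($d{\left(Y,j \right)} = \frac{-10 + j}{5 - 3} = \frac{-10 + j}{2} = \left(-10 + j\right) \frac{1}{2} = -5 + \frac{j}{2}$)
$- 82 \left(d{\left(x,-20 \right)} + 48\right) = - 82 \left(\left(-5 + \frac{1}{2} \left(-20\right)\right) + 48\right) = - 82 \left(\left(-5 - 10\right) + 48\right) = - 82 \left(-15 + 48\right) = \left(-82\right) 33 = -2706$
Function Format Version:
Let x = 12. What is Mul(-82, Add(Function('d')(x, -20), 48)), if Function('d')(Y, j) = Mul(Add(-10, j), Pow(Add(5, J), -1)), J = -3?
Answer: -2706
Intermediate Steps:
Function('d')(Y, j) = Add(-5, Mul(Rational(1, 2), j)) (Function('d')(Y, j) = Mul(Add(-10, j), Pow(Add(5, -3), -1)) = Mul(Add(-10, j), Pow(2, -1)) = Mul(Add(-10, j), Rational(1, 2)) = Add(-5, Mul(Rational(1, 2), j)))
Mul(-82, Add(Function('d')(x, -20), 48)) = Mul(-82, Add(Add(-5, Mul(Rational(1, 2), -20)), 48)) = Mul(-82, Add(Add(-5, -10), 48)) = Mul(-82, Add(-15, 48)) = Mul(-82, 33) = -2706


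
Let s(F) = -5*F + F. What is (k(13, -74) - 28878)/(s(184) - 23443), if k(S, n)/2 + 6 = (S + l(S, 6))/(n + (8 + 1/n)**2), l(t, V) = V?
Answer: 1616401358/1352645797 ≈ 1.1950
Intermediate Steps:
s(F) = -4*F
k(S, n) = -12 + 2*(6 + S)/(n + (8 + 1/n)**2) (k(S, n) = -12 + 2*((S + 6)/(n + (8 + 1/n)**2)) = -12 + 2*((6 + S)/(n + (8 + 1/n)**2)) = -12 + 2*(6 + S)/(n + (8 + 1/n)**2))
(k(13, -74) - 28878)/(s(184) - 23443) = (2*(-6*(-74)**3 - 6*(1 + 8*(-74))**2 + 6*(-74)**2 + 13*(-74)**2)/((-74)**3 + (1 + 8*(-74))**2) - 28878)/(-4*184 - 23443) = (2*(-6*(-405224) - 6*(1 - 592)**2 + 6*5476 + 13*5476)/(-405224 + (1 - 592)**2) - 28878)/(-736 - 23443) = (2*(2431344 - 6*(-591)**2 + 32856 + 71188)/(-405224 + (-591)**2) - 28878)/(-24179) = (2*(2431344 - 6*349281 + 32856 + 71188)/(-405224 + 349281) - 28878)*(-1/24179) = (2*(2431344 - 2095686 + 32856 + 71188)/(-55943) - 28878)*(-1/24179) = (2*(-1/55943)*439702 - 28878)*(-1/24179) = (-879404/55943 - 28878)*(-1/24179) = -1616401358/55943*(-1/24179) = 1616401358/1352645797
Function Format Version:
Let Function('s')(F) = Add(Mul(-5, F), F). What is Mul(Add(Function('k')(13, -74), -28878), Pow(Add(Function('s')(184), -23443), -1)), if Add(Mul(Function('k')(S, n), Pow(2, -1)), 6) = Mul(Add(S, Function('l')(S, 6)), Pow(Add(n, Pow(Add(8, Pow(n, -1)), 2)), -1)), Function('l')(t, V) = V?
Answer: Rational(1616401358, 1352645797) ≈ 1.1950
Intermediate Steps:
Function('s')(F) = Mul(-4, F)
Function('k')(S, n) = Add(-12, Mul(2, Pow(Add(n, Pow(Add(8, Pow(n, -1)), 2)), -1), Add(6, S))) (Function('k')(S, n) = Add(-12, Mul(2, Mul(Add(S, 6), Pow(Add(n, Pow(Add(8, Pow(n, -1)), 2)), -1)))) = Add(-12, Mul(2, Mul(Add(6, S), Pow(Add(n, Pow(Add(8, Pow(n, -1)), 2)), -1)))) = Add(-12, Mul(2, Mul(Pow(Add(n, Pow(Add(8, Pow(n, -1)), 2)), -1), Add(6, S)))) = Add(-12, Mul(2, Pow(Add(n, Pow(Add(8, Pow(n, -1)), 2)), -1), Add(6, S))))
Mul(Add(Function('k')(13, -74), -28878), Pow(Add(Function('s')(184), -23443), -1)) = Mul(Add(Mul(2, Pow(Add(Pow(-74, 3), Pow(Add(1, Mul(8, -74)), 2)), -1), Add(Mul(-6, Pow(-74, 3)), Mul(-6, Pow(Add(1, Mul(8, -74)), 2)), Mul(6, Pow(-74, 2)), Mul(13, Pow(-74, 2)))), -28878), Pow(Add(Mul(-4, 184), -23443), -1)) = Mul(Add(Mul(2, Pow(Add(-405224, Pow(Add(1, -592), 2)), -1), Add(Mul(-6, -405224), Mul(-6, Pow(Add(1, -592), 2)), Mul(6, 5476), Mul(13, 5476))), -28878), Pow(Add(-736, -23443), -1)) = Mul(Add(Mul(2, Pow(Add(-405224, Pow(-591, 2)), -1), Add(2431344, Mul(-6, Pow(-591, 2)), 32856, 71188)), -28878), Pow(-24179, -1)) = Mul(Add(Mul(2, Pow(Add(-405224, 349281), -1), Add(2431344, Mul(-6, 349281), 32856, 71188)), -28878), Rational(-1, 24179)) = Mul(Add(Mul(2, Pow(-55943, -1), Add(2431344, -2095686, 32856, 71188)), -28878), Rational(-1, 24179)) = Mul(Add(Mul(2, Rational(-1, 55943), 439702), -28878), Rational(-1, 24179)) = Mul(Add(Rational(-879404, 55943), -28878), Rational(-1, 24179)) = Mul(Rational(-1616401358, 55943), Rational(-1, 24179)) = Rational(1616401358, 1352645797)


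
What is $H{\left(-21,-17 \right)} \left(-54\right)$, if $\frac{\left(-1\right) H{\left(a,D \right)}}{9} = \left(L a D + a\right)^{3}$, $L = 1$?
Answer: $18435465216$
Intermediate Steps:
$H{\left(a,D \right)} = - 9 \left(a + D a\right)^{3}$ ($H{\left(a,D \right)} = - 9 \left(1 a D + a\right)^{3} = - 9 \left(a D + a\right)^{3} = - 9 \left(D a + a\right)^{3} = - 9 \left(a + D a\right)^{3}$)
$H{\left(-21,-17 \right)} \left(-54\right) = - 9 \left(-21\right)^{3} \left(1 - 17\right)^{3} \left(-54\right) = \left(-9\right) \left(-9261\right) \left(-16\right)^{3} \left(-54\right) = \left(-9\right) \left(-9261\right) \left(-4096\right) \left(-54\right) = \left(-341397504\right) \left(-54\right) = 18435465216$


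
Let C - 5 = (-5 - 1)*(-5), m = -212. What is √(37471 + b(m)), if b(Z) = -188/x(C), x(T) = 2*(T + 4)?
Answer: 5*√2279589/39 ≈ 193.57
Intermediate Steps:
C = 35 (C = 5 + (-5 - 1)*(-5) = 5 - 6*(-5) = 5 + 30 = 35)
x(T) = 8 + 2*T (x(T) = 2*(4 + T) = 8 + 2*T)
b(Z) = -94/39 (b(Z) = -188/(8 + 2*35) = -188/(8 + 70) = -188/78 = -188*1/78 = -94/39)
√(37471 + b(m)) = √(37471 - 94/39) = √(1461275/39) = 5*√2279589/39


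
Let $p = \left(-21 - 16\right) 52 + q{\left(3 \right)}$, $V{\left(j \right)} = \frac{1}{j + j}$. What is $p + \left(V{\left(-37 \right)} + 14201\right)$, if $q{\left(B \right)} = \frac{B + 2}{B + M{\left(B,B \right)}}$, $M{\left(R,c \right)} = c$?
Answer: $\frac{1362838}{111} \approx 12278.0$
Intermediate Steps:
$q{\left(B \right)} = \frac{2 + B}{2 B}$ ($q{\left(B \right)} = \frac{B + 2}{B + B} = \frac{2 + B}{2 B}$)
$V{\left(j \right)} = \frac{1}{2 j}$
$p = - \frac{11539}{6}$ ($p = \left(-21 - 16\right) 52 + \frac{2 + 3}{2 \cdot 3} = \left(-21 - 16\right) 52 + \frac{1}{2} \cdot \frac{1}{3} \cdot 5 = \left(-37\right) 52 + \frac{5}{6} = -1924 + \frac{5}{6} = - \frac{11539}{6} \approx -1923.2$)
$p + \left(V{\left(-37 \right)} + 14201\right) = - \frac{11539}{6} + \left(\frac{1}{2 \left(-37\right)} + 14201\right) = - \frac{11539}{6} + \left(\frac{1}{2} \left(- \frac{1}{37}\right) + 14201\right) = - \frac{11539}{6} + \left(- \frac{1}{74} + 14201\right) = - \frac{11539}{6} + \frac{1050873}{74} = \frac{1362838}{111}$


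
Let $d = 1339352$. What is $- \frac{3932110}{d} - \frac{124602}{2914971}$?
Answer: $- \frac{276877918017}{92956481876} \approx -2.9786$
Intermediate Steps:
$- \frac{3932110}{d} - \frac{124602}{2914971} = - \frac{3932110}{1339352} - \frac{124602}{2914971} = \left(-3932110\right) \frac{1}{1339352} - \frac{41534}{971657} = - \frac{280865}{95668} - \frac{41534}{971657} = - \frac{276877918017}{92956481876}$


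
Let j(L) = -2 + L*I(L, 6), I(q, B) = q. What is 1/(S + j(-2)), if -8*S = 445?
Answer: -8/429 ≈ -0.018648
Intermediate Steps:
S = -445/8 (S = -⅛*445 = -445/8 ≈ -55.625)
j(L) = -2 + L² (j(L) = -2 + L*L = -2 + L²)
1/(S + j(-2)) = 1/(-445/8 + (-2 + (-2)²)) = 1/(-445/8 + (-2 + 4)) = 1/(-445/8 + 2) = 1/(-429/8) = -8/429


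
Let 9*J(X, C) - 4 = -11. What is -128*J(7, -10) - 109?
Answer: -85/9 ≈ -9.4444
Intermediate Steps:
J(X, C) = -7/9 (J(X, C) = 4/9 + (⅑)*(-11) = 4/9 - 11/9 = -7/9)
-128*J(7, -10) - 109 = -128*(-7/9) - 109 = 896/9 - 109 = -85/9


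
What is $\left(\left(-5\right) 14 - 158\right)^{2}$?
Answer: $51984$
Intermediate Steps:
$\left(\left(-5\right) 14 - 158\right)^{2} = \left(-70 - 158\right)^{2} = \left(-228\right)^{2} = 51984$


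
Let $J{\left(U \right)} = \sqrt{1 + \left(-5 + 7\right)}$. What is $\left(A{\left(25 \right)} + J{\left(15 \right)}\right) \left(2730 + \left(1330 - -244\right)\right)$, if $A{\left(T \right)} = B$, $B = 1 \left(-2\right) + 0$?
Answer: $-8608 + 4304 \sqrt{3} \approx -1153.3$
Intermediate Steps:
$J{\left(U \right)} = \sqrt{3}$ ($J{\left(U \right)} = \sqrt{1 + 2} = \sqrt{3}$)
$B = -2$ ($B = -2 + 0 = -2$)
$A{\left(T \right)} = -2$
$\left(A{\left(25 \right)} + J{\left(15 \right)}\right) \left(2730 + \left(1330 - -244\right)\right) = \left(-2 + \sqrt{3}\right) \left(2730 + \left(1330 - -244\right)\right) = \left(-2 + \sqrt{3}\right) \left(2730 + \left(1330 + 244\right)\right) = \left(-2 + \sqrt{3}\right) \left(2730 + 1574\right) = \left(-2 + \sqrt{3}\right) 4304 = -8608 + 4304 \sqrt{3}$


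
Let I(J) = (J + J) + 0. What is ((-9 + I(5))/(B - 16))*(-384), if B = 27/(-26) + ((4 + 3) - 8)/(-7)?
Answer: 23296/1025 ≈ 22.728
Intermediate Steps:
I(J) = 2*J (I(J) = 2*J + 0 = 2*J)
B = -163/182 (B = 27*(-1/26) + (7 - 8)*(-⅐) = -27/26 - 1*(-⅐) = -27/26 + ⅐ = -163/182 ≈ -0.89560)
((-9 + I(5))/(B - 16))*(-384) = ((-9 + 2*5)/(-163/182 - 16))*(-384) = ((-9 + 10)/(-3075/182))*(-384) = (1*(-182/3075))*(-384) = -182/3075*(-384) = 23296/1025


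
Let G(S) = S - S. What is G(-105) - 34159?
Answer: -34159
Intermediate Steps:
G(S) = 0
G(-105) - 34159 = 0 - 34159 = -34159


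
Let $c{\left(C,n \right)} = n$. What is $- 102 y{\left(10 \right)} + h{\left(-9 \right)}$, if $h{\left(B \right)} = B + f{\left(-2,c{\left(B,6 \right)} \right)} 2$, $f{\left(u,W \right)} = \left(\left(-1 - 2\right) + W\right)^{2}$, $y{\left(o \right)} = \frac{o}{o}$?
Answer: $-93$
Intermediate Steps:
$y{\left(o \right)} = 1$
$f{\left(u,W \right)} = \left(-3 + W\right)^{2}$
$h{\left(B \right)} = 18 + B$ ($h{\left(B \right)} = B + \left(-3 + 6\right)^{2} \cdot 2 = B + 3^{2} \cdot 2 = B + 9 \cdot 2 = B + 18 = 18 + B$)
$- 102 y{\left(10 \right)} + h{\left(-9 \right)} = \left(-102\right) 1 + \left(18 - 9\right) = -102 + 9 = -93$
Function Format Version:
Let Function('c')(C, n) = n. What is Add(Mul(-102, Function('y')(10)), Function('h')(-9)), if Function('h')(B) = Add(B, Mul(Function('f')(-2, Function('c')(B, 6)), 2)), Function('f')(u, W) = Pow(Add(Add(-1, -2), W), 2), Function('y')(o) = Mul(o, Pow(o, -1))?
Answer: -93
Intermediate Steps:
Function('y')(o) = 1
Function('f')(u, W) = Pow(Add(-3, W), 2)
Function('h')(B) = Add(18, B) (Function('h')(B) = Add(B, Mul(Pow(Add(-3, 6), 2), 2)) = Add(B, Mul(Pow(3, 2), 2)) = Add(B, Mul(9, 2)) = Add(B, 18) = Add(18, B))
Add(Mul(-102, Function('y')(10)), Function('h')(-9)) = Add(Mul(-102, 1), Add(18, -9)) = Add(-102, 9) = -93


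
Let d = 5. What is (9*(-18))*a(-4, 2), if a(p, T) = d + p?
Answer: -162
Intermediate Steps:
a(p, T) = 5 + p
(9*(-18))*a(-4, 2) = (9*(-18))*(5 - 4) = -162*1 = -162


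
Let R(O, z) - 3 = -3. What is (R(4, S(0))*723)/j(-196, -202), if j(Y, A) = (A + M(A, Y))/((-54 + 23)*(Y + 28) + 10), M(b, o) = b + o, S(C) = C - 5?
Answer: 0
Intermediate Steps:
S(C) = -5 + C
R(O, z) = 0 (R(O, z) = 3 - 3 = 0)
j(Y, A) = (Y + 2*A)/(-858 - 31*Y) (j(Y, A) = (A + (A + Y))/((-54 + 23)*(Y + 28) + 10) = (Y + 2*A)/(-31*(28 + Y) + 10) = (Y + 2*A)/((-868 - 31*Y) + 10) = (Y + 2*A)/(-858 - 31*Y))
(R(4, S(0))*723)/j(-196, -202) = (0*723)/(((-1*(-196) - 2*(-202))/(858 + 31*(-196)))) = 0/(((196 + 404)/(858 - 6076))) = 0/((600/(-5218))) = 0/((-1/5218*600)) = 0/(-300/2609) = 0*(-2609/300) = 0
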